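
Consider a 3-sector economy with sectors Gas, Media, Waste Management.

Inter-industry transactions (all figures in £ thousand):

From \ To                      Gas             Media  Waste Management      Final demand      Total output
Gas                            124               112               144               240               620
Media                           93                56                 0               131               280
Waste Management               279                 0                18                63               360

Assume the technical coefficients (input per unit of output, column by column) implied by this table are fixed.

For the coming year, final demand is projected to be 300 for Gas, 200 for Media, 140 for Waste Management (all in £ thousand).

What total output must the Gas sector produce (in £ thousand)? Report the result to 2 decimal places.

Technical coefficients a_ij = z_ij / X_j:
  a_11 = 124/620 = 0.20, a_21 = 93/620 = 0.15, a_31 = 279/620 = 0.45
  a_12 = 112/280 = 0.40, a_22 = 56/280 = 0.20, a_32 = 0/280 = 0.00
  a_13 = 144/360 = 0.40, a_23 = 0/360 = 0.00, a_33 = 18/360 = 0.05
I − A =
  [   0.80    -0.40    -0.40]
  [  -0.15     0.80     0.00]
  [  -0.45     0.00     0.95]
Cofactors of I−A, C_ij = (−1)^(i+j)·(minor ij) (rows/columns in the sector order above):
  C_11 = (0.80)(0.95) − (0.00)(0.00) = 0.7600
  C_12 = −[(-0.15)(0.95) − (0.00)(-0.45)] = 0.1425
  C_13 = (-0.15)(0.00) − (0.80)(-0.45) = 0.3600
  C_21 = −[(-0.40)(0.95) − (-0.40)(0.00)] = 0.3800
  C_22 = (0.80)(0.95) − (-0.40)(-0.45) = 0.5800
  C_23 = −[(0.80)(0.00) − (-0.40)(-0.45)] = 0.1800
  C_31 = (-0.40)(0.00) − (-0.40)(0.80) = 0.3200
  C_32 = −[(0.80)(0.00) − (-0.40)(-0.15)] = 0.0600
  C_33 = (0.80)(0.80) − (-0.40)(-0.15) = 0.5800
det(I−A) = Σ_j (I−A)_1j·C_1j = (0.80)(0.7600) + (-0.40)(0.1425) + (-0.40)(0.3600) = 0.4070
adj(I−A) = Cᵀ =
  [ 0.7600   0.3800   0.3200]
  [ 0.1425   0.5800   0.0600]
  [ 0.3600   0.1800   0.5800]
(I − A)⁻¹ = adj(I−A) / det(I−A) ≈
  [   1.8673     0.9337     0.7862]
  [   0.3501     1.4251     0.1474]
  [   0.8845     0.4423     1.4251]
x = (I − A)⁻¹ d = adj(I−A)·d / det(I−A), with det(I−A) = 0.4070:
  x_1 = (0.7600·300 + 0.3800·200 + 0.3200·140) / 0.4070 = 348.80 / 0.4070 ≈ 857.00
  x_2 = (0.1425·300 + 0.5800·200 + 0.0600·140) / 0.4070 = 167.15 / 0.4070 ≈ 410.69
  x_3 = (0.3600·300 + 0.1800·200 + 0.5800·140) / 0.4070 = 225.20 / 0.4070 ≈ 553.32

x_1 = 857.00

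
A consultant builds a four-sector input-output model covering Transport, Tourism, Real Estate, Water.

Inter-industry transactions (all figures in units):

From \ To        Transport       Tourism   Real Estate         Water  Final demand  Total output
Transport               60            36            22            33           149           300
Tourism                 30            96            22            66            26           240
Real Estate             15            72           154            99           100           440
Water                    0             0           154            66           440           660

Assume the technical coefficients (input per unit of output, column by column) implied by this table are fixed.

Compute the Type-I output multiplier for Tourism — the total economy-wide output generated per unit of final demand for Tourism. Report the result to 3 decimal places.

m_2 = 3.708

Technical coefficients a_ij = z_ij / X_j:
  a_11 = 60/300 = 0.20, a_21 = 30/300 = 0.10, a_31 = 15/300 = 0.05, a_41 = 0/300 = 0.00
  a_12 = 36/240 = 0.15, a_22 = 96/240 = 0.40, a_32 = 72/240 = 0.30, a_42 = 0/240 = 0.00
  a_13 = 22/440 = 0.05, a_23 = 22/440 = 0.05, a_33 = 154/440 = 0.35, a_43 = 154/440 = 0.35
  a_14 = 33/660 = 0.05, a_24 = 66/660 = 0.10, a_34 = 99/660 = 0.15, a_44 = 66/660 = 0.10
I − A =
  [   0.80    -0.15    -0.05    -0.05]
  [  -0.10     0.60    -0.05    -0.10]
  [  -0.05    -0.30     0.65    -0.15]
  [   0.00     0.00    -0.35     0.90]
Compute the cofactors C_ij = (−1)^(i+j)·(3×3 minor ij) of I−A; the adjugate is their transpose:
adj(I−A) = Cᵀ =
  [ 0.295500   0.098625   0.049500   0.035625]
  [ 0.057250   0.422875   0.070250   0.061875]
  [ 0.054000   0.222750   0.418500   0.097500]
  [ 0.021000   0.086625   0.162750   0.286875]
det(I−A) = Σ_j (I−A)_1j·C_1j = (0.80)(0.295500) + (-0.15)(0.057250) + (-0.05)(0.054000) + (-0.05)(0.021000) = 0.2240625
(I − A)⁻¹ = adj(I−A) / det(I−A) ≈
  [   1.3188     0.4402     0.2209     0.1590]
  [   0.2555     1.8873     0.3135     0.2762]
  [   0.2410     0.9941     1.8678     0.4351]
  [   0.0937     0.3866     0.7264     1.2803]
The output multiplier for sector j is the column-j sum of the Leontief inverse (I − A)⁻¹ = adj(I−A) / det(I−A).
Column 2 of adj(I−A): (0.098625, 0.422875, 0.222750, 0.086625); det(I−A) = 0.2240625.
m_2 = (0.098625 + 0.422875 + 0.222750 + 0.086625) / 0.2240625 = 0.830875 / 0.2240625 ≈ 3.708.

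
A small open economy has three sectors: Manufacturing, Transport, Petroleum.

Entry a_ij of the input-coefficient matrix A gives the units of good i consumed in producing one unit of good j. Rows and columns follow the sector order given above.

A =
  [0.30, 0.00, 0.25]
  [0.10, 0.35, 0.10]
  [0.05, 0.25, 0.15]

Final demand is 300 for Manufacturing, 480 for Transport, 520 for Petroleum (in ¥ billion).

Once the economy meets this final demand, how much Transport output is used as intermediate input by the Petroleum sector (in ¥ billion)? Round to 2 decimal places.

z_23 = 95.20

I − A =
  [   0.70     0.00    -0.25]
  [  -0.10     0.65    -0.10]
  [  -0.05    -0.25     0.85]
Cofactors of I−A, C_ij = (−1)^(i+j)·(minor ij) (rows/columns in the sector order above):
  C_11 = (0.65)(0.85) − (-0.10)(-0.25) = 0.5275
  C_12 = −[(-0.10)(0.85) − (-0.10)(-0.05)] = 0.0900
  C_13 = (-0.10)(-0.25) − (0.65)(-0.05) = 0.0575
  C_21 = −[(0.00)(0.85) − (-0.25)(-0.25)] = 0.0625
  C_22 = (0.70)(0.85) − (-0.25)(-0.05) = 0.5825
  C_23 = −[(0.70)(-0.25) − (0.00)(-0.05)] = 0.1750
  C_31 = (0.00)(-0.10) − (-0.25)(0.65) = 0.1625
  C_32 = −[(0.70)(-0.10) − (-0.25)(-0.10)] = 0.0950
  C_33 = (0.70)(0.65) − (0.00)(-0.10) = 0.4550
det(I−A) = Σ_j (I−A)_1j·C_1j = (0.70)(0.5275) + (0.00)(0.0900) + (-0.25)(0.0575) = 0.354875
adj(I−A) = Cᵀ =
  [ 0.5275   0.0625   0.1625]
  [ 0.0900   0.5825   0.0950]
  [ 0.0575   0.1750   0.4550]
(I − A)⁻¹ = adj(I−A) / det(I−A) ≈
  [   1.4864     0.1761     0.4579]
  [   0.2536     1.6414     0.2677]
  [   0.1620     0.4931     1.2821]
First solve x = (I − A)⁻¹ d = adj(I−A)·d / det(I−A); in particular x_3 = (0.0575·300 + 0.1750·480 + 0.4550·520) / 0.354875 = 337.85 / 0.354875 ≈ 952.0254.
Intermediate flow from 2 to 3: z_23 = a_23 · x_3 = 0.10 × 337.85 / 0.354875 = 33.785 / 0.354875 ≈ 95.20.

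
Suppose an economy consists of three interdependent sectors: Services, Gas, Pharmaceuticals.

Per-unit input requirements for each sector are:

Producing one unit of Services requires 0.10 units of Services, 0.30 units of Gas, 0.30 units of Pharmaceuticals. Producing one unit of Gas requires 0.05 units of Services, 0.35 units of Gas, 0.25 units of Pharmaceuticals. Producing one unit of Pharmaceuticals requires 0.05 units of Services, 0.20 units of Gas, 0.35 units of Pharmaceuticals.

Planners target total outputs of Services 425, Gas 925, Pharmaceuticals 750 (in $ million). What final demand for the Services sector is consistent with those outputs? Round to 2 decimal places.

d_S = 298.75

I − A =
  [   0.90    -0.05    -0.05]
  [  -0.30     0.65    -0.20]
  [  -0.30    -0.25     0.65]
d = (I − A) x:
  d_S = (+0.90)·425 + (-0.05)·925 + (-0.05)·750 = 298.75
  d_G = (-0.30)·425 + (+0.65)·925 + (-0.20)·750 = 323.75
  d_P = (-0.30)·425 + (-0.25)·925 + (+0.65)·750 = 128.75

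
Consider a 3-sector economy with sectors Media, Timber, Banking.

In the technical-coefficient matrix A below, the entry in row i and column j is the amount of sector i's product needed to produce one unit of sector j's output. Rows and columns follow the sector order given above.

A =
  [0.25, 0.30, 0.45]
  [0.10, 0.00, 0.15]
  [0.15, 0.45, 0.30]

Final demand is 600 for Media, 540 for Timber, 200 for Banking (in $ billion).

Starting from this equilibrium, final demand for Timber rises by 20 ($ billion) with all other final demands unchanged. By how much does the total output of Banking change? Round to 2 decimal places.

Δx_3 = 21.32

I − A =
  [   0.75    -0.30    -0.45]
  [  -0.10     1.00    -0.15]
  [  -0.15    -0.45     0.70]
Cofactors of I−A, C_ij = (−1)^(i+j)·(minor ij) (rows/columns in the sector order above):
  C_11 = (1.00)(0.70) − (-0.15)(-0.45) = 0.6325
  C_12 = −[(-0.10)(0.70) − (-0.15)(-0.15)] = 0.0925
  C_13 = (-0.10)(-0.45) − (1.00)(-0.15) = 0.1950
  C_21 = −[(-0.30)(0.70) − (-0.45)(-0.45)] = 0.4125
  C_22 = (0.75)(0.70) − (-0.45)(-0.15) = 0.4575
  C_23 = −[(0.75)(-0.45) − (-0.30)(-0.15)] = 0.3825
  C_31 = (-0.30)(-0.15) − (-0.45)(1.00) = 0.4950
  C_32 = −[(0.75)(-0.15) − (-0.45)(-0.10)] = 0.1575
  C_33 = (0.75)(1.00) − (-0.30)(-0.10) = 0.7200
det(I−A) = Σ_j (I−A)_1j·C_1j = (0.75)(0.6325) + (-0.30)(0.0925) + (-0.45)(0.1950) = 0.358875
adj(I−A) = Cᵀ =
  [ 0.6325   0.4125   0.4950]
  [ 0.0925   0.4575   0.1575]
  [ 0.1950   0.3825   0.7200]
(I − A)⁻¹ = adj(I−A) / det(I−A) ≈
  [   1.7625     1.1494     1.3793]
  [   0.2577     1.2748     0.4389]
  [   0.5434     1.0658     2.0063]
Δx = (I − A)⁻¹ Δd with Δd having +20 in the Timber component and 0 elsewhere.
So Δx_3 = L_32 · (+20), where L_32 = adj(I−A)_32 / det(I−A) = 0.3825 / 0.358875.
Δx_3 = 0.3825 × (+20) / 0.358875 = 7.65 / 0.358875 ≈ 21.32.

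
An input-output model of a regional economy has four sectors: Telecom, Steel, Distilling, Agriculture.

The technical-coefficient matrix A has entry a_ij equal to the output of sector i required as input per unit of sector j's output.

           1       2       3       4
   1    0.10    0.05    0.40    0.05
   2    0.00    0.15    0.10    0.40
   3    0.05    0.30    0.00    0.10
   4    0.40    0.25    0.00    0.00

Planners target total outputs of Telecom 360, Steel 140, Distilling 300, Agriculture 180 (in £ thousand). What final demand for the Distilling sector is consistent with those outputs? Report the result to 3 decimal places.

d_3 = 222.000

I − A =
  [   0.90    -0.05    -0.40    -0.05]
  [   0.00     0.85    -0.10    -0.40]
  [  -0.05    -0.30     1.00    -0.10]
  [  -0.40    -0.25     0.00     1.00]
d = (I − A) x:
  d_1 = (+0.90)·360 + (-0.05)·140 + (-0.40)·300 + (-0.05)·180 = 188.000
  d_2 = (+0.00)·360 + (+0.85)·140 + (-0.10)·300 + (-0.40)·180 = 17.000
  d_3 = (-0.05)·360 + (-0.30)·140 + (+1.00)·300 + (-0.10)·180 = 222.000
  d_4 = (-0.40)·360 + (-0.25)·140 + (+0.00)·300 + (+1.00)·180 = 1.000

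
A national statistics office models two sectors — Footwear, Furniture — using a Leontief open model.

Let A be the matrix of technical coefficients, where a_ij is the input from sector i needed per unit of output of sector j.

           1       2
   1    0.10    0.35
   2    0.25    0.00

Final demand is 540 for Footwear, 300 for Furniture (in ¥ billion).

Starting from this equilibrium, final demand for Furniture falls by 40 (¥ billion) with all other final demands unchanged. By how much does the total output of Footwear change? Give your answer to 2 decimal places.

Δx_1 = -17.23

I − A =
  [   0.90    -0.35]
  [  -0.25     1.00]
det(I−A) = (0.90)(1.00) − (-0.35)(-0.25) = 0.8125
adj(I−A) = [[1.00, 0.35], [0.25, 0.90]]
(I − A)⁻¹ = adj(I−A) / det(I−A) ≈
  [   1.2308     0.4308]
  [   0.3077     1.1077]
Δx = (I − A)⁻¹ Δd with Δd having -40 in the Furniture component and 0 elsewhere.
So Δx_1 = L_12 · (-40), where L_12 = adj(I−A)_12 / det(I−A) = 0.35 / 0.8125.
Δx_1 = 0.35 × (-40) / 0.8125 = -14.00 / 0.8125 ≈ -17.23.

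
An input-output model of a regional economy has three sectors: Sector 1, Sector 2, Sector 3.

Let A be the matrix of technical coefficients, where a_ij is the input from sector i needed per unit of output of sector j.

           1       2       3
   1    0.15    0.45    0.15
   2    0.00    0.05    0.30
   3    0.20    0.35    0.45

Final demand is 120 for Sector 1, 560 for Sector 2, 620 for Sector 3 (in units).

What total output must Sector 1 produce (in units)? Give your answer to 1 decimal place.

x_1 = 1303.2

I − A =
  [   0.85    -0.45    -0.15]
  [   0.00     0.95    -0.30]
  [  -0.20    -0.35     0.55]
Cofactors of I−A, C_ij = (−1)^(i+j)·(minor ij) (rows/columns in the sector order above):
  C_11 = (0.95)(0.55) − (-0.30)(-0.35) = 0.4175
  C_12 = −[(0.00)(0.55) − (-0.30)(-0.20)] = 0.0600
  C_13 = (0.00)(-0.35) − (0.95)(-0.20) = 0.1900
  C_21 = −[(-0.45)(0.55) − (-0.15)(-0.35)] = 0.3000
  C_22 = (0.85)(0.55) − (-0.15)(-0.20) = 0.4375
  C_23 = −[(0.85)(-0.35) − (-0.45)(-0.20)] = 0.3875
  C_31 = (-0.45)(-0.30) − (-0.15)(0.95) = 0.2775
  C_32 = −[(0.85)(-0.30) − (-0.15)(0.00)] = 0.2550
  C_33 = (0.85)(0.95) − (-0.45)(0.00) = 0.8075
det(I−A) = Σ_j (I−A)_1j·C_1j = (0.85)(0.4175) + (-0.45)(0.0600) + (-0.15)(0.1900) = 0.299375
adj(I−A) = Cᵀ =
  [ 0.4175   0.3000   0.2775]
  [ 0.0600   0.4375   0.2550]
  [ 0.1900   0.3875   0.8075]
(I − A)⁻¹ = adj(I−A) / det(I−A) ≈
  [   1.3946     1.0021     0.9269]
  [   0.2004     1.4614     0.8518]
  [   0.6347     1.2944     2.6973]
x = (I − A)⁻¹ d = adj(I−A)·d / det(I−A), with det(I−A) = 0.299375:
  x_1 = (0.4175·120 + 0.3000·560 + 0.2775·620) / 0.299375 = 390.15 / 0.299375 ≈ 1303.2
  x_2 = (0.0600·120 + 0.4375·560 + 0.2550·620) / 0.299375 = 410.30 / 0.299375 ≈ 1370.5
  x_3 = (0.1900·120 + 0.3875·560 + 0.8075·620) / 0.299375 = 740.45 / 0.299375 ≈ 2473.3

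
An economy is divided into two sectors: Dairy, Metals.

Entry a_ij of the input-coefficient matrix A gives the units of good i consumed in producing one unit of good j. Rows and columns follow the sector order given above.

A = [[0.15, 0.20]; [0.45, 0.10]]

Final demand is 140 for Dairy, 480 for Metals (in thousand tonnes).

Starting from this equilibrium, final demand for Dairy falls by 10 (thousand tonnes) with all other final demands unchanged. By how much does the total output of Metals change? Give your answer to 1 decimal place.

I − A =
  [   0.85    -0.20]
  [  -0.45     0.90]
det(I−A) = (0.85)(0.90) − (-0.20)(-0.45) = 0.6750
adj(I−A) = [[0.90, 0.20], [0.45, 0.85]]
(I − A)⁻¹ = adj(I−A) / det(I−A) ≈
  [   1.3333     0.2963]
  [   0.6667     1.2593]
Δx = (I − A)⁻¹ Δd with Δd having -10 in the Dairy component and 0 elsewhere.
So Δx_2 = L_21 · (-10), where L_21 = adj(I−A)_21 / det(I−A) = 0.45 / 0.6750.
Δx_2 = 0.45 × (-10) / 0.6750 = -4.50 / 0.6750 ≈ -6.7.

Δx_2 = -6.7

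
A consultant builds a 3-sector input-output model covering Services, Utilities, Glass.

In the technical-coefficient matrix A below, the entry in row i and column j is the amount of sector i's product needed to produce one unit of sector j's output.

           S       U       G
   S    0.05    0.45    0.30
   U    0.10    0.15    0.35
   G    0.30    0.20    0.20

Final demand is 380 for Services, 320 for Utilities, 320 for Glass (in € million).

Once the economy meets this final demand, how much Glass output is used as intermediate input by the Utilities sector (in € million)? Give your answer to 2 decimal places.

z_GU = 193.69

I − A =
  [   0.95    -0.45    -0.30]
  [  -0.10     0.85    -0.35]
  [  -0.30    -0.20     0.80]
Cofactors of I−A, C_ij = (−1)^(i+j)·(minor ij) (rows/columns in the sector order above):
  C_11 = (0.85)(0.80) − (-0.35)(-0.20) = 0.6100
  C_12 = −[(-0.10)(0.80) − (-0.35)(-0.30)] = 0.1850
  C_13 = (-0.10)(-0.20) − (0.85)(-0.30) = 0.2750
  C_21 = −[(-0.45)(0.80) − (-0.30)(-0.20)] = 0.4200
  C_22 = (0.95)(0.80) − (-0.30)(-0.30) = 0.6700
  C_23 = −[(0.95)(-0.20) − (-0.45)(-0.30)] = 0.3250
  C_31 = (-0.45)(-0.35) − (-0.30)(0.85) = 0.4125
  C_32 = −[(0.95)(-0.35) − (-0.30)(-0.10)] = 0.3625
  C_33 = (0.95)(0.85) − (-0.45)(-0.10) = 0.7625
det(I−A) = Σ_j (I−A)_1j·C_1j = (0.95)(0.6100) + (-0.45)(0.1850) + (-0.30)(0.2750) = 0.41375
adj(I−A) = Cᵀ =
  [ 0.6100   0.4200   0.4125]
  [ 0.1850   0.6700   0.3625]
  [ 0.2750   0.3250   0.7625]
(I − A)⁻¹ = adj(I−A) / det(I−A) ≈
  [   1.4743     1.0151     0.9970]
  [   0.4471     1.6193     0.8761]
  [   0.6647     0.7855     1.8429]
First solve x = (I − A)⁻¹ d = adj(I−A)·d / det(I−A); in particular x_U = (0.1850·380 + 0.6700·320 + 0.3625·320) / 0.41375 = 400.70 / 0.41375 ≈ 968.4592.
Intermediate flow from G to U: z_GU = a_GU · x_U = 0.20 × 400.70 / 0.41375 = 80.14 / 0.41375 ≈ 193.69.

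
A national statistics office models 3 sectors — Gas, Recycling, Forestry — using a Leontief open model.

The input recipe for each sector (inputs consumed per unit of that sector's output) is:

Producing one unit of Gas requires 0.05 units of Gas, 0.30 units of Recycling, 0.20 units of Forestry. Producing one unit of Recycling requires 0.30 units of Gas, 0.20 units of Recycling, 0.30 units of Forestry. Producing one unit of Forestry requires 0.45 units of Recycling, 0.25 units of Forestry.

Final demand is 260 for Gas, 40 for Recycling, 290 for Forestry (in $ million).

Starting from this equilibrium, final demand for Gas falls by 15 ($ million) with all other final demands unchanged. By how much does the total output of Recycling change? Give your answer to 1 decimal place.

Δx_2 = -13.6

I − A =
  [   0.95    -0.30     0.00]
  [  -0.30     0.80    -0.45]
  [  -0.20    -0.30     0.75]
Cofactors of I−A, C_ij = (−1)^(i+j)·(minor ij) (rows/columns in the sector order above):
  C_11 = (0.80)(0.75) − (-0.45)(-0.30) = 0.4650
  C_12 = −[(-0.30)(0.75) − (-0.45)(-0.20)] = 0.3150
  C_13 = (-0.30)(-0.30) − (0.80)(-0.20) = 0.2500
  C_21 = −[(-0.30)(0.75) − (0.00)(-0.30)] = 0.2250
  C_22 = (0.95)(0.75) − (0.00)(-0.20) = 0.7125
  C_23 = −[(0.95)(-0.30) − (-0.30)(-0.20)] = 0.3450
  C_31 = (-0.30)(-0.45) − (0.00)(0.80) = 0.1350
  C_32 = −[(0.95)(-0.45) − (0.00)(-0.30)] = 0.4275
  C_33 = (0.95)(0.80) − (-0.30)(-0.30) = 0.6700
det(I−A) = Σ_j (I−A)_1j·C_1j = (0.95)(0.4650) + (-0.30)(0.3150) + (0.00)(0.2500) = 0.34725
adj(I−A) = Cᵀ =
  [ 0.4650   0.2250   0.1350]
  [ 0.3150   0.7125   0.4275]
  [ 0.2500   0.3450   0.6700]
(I − A)⁻¹ = adj(I−A) / det(I−A) ≈
  [   1.3391     0.6479     0.3888]
  [   0.9071     2.0518     1.2311]
  [   0.7199     0.9935     1.9294]
Δx = (I − A)⁻¹ Δd with Δd having -15 in the Gas component and 0 elsewhere.
So Δx_2 = L_21 · (-15), where L_21 = adj(I−A)_21 / det(I−A) = 0.3150 / 0.34725.
Δx_2 = 0.3150 × (-15) / 0.34725 = -4.725 / 0.34725 ≈ -13.6.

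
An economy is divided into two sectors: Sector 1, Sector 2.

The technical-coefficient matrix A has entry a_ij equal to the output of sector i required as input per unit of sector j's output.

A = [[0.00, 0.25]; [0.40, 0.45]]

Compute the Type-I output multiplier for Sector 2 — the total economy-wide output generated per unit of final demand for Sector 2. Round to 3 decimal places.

I − A =
  [   1.00    -0.25]
  [  -0.40     0.55]
det(I−A) = (1.00)(0.55) − (-0.25)(-0.40) = 0.4500
adj(I−A) = [[0.55, 0.25], [0.40, 1.00]]
(I − A)⁻¹ = adj(I−A) / det(I−A) ≈
  [   1.2222     0.5556]
  [   0.8889     2.2222]
The output multiplier for sector j is the column-j sum of the Leontief inverse (I − A)⁻¹ = adj(I−A) / det(I−A).
Column 2 of adj(I−A): (0.25, 1.00); det(I−A) = 0.4500.
m_2 = (0.25 + 1.00) / 0.4500 = 1.25 / 0.4500 ≈ 2.778.

m_2 = 2.778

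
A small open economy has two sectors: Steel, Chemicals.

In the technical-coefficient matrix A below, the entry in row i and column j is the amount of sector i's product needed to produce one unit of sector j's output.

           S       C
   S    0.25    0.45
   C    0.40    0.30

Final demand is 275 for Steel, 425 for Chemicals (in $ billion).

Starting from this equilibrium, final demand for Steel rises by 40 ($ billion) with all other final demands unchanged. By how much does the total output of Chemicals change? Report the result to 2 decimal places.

Δx_C = 46.38

I − A =
  [   0.75    -0.45]
  [  -0.40     0.70]
det(I−A) = (0.75)(0.70) − (-0.45)(-0.40) = 0.3450
adj(I−A) = [[0.70, 0.45], [0.40, 0.75]]
(I − A)⁻¹ = adj(I−A) / det(I−A) ≈
  [   2.0290     1.3043]
  [   1.1594     2.1739]
Δx = (I − A)⁻¹ Δd with Δd having +40 in the Steel component and 0 elsewhere.
So Δx_C = L_CS · (+40), where L_CS = adj(I−A)_CS / det(I−A) = 0.40 / 0.3450.
Δx_C = 0.40 × (+40) / 0.3450 = 16.00 / 0.3450 ≈ 46.38.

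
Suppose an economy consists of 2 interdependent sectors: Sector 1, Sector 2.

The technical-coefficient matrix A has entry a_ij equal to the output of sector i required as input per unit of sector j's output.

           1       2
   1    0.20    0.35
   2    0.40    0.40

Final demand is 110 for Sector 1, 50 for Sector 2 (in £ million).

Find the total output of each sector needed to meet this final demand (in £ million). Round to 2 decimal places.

I − A =
  [   0.80    -0.35]
  [  -0.40     0.60]
det(I−A) = (0.80)(0.60) − (-0.35)(-0.40) = 0.3400
adj(I−A) = [[0.60, 0.35], [0.40, 0.80]]
(I − A)⁻¹ = adj(I−A) / det(I−A) ≈
  [   1.7647     1.0294]
  [   1.1765     2.3529]
x = (I − A)⁻¹ d = adj(I−A)·d / det(I−A), with det(I−A) = 0.3400:
  x_1 = (0.60·110 + 0.35·50) / 0.3400 = 83.50 / 0.3400 ≈ 245.59
  x_2 = (0.40·110 + 0.80·50) / 0.3400 = 84.00 / 0.3400 ≈ 247.06

x_1 = 245.59, x_2 = 247.06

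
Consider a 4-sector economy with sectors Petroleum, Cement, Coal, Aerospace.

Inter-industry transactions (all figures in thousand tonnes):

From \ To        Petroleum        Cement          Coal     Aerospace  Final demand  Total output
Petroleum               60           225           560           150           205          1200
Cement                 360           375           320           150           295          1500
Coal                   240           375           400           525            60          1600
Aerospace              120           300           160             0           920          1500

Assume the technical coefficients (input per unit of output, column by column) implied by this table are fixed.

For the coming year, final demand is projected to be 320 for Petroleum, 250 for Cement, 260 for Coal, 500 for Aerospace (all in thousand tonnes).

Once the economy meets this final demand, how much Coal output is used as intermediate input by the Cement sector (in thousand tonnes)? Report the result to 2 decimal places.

z_32 = 361.83

Technical coefficients a_ij = z_ij / X_j:
  a_11 = 60/1200 = 0.05, a_21 = 360/1200 = 0.30, a_31 = 240/1200 = 0.20, a_41 = 120/1200 = 0.10
  a_12 = 225/1500 = 0.15, a_22 = 375/1500 = 0.25, a_32 = 375/1500 = 0.25, a_42 = 300/1500 = 0.20
  a_13 = 560/1600 = 0.35, a_23 = 320/1600 = 0.20, a_33 = 400/1600 = 0.25, a_43 = 160/1600 = 0.10
  a_14 = 150/1500 = 0.10, a_24 = 150/1500 = 0.10, a_34 = 525/1500 = 0.35, a_44 = 0/1500 = 0.00
I − A =
  [   0.95    -0.15    -0.35    -0.10]
  [  -0.30     0.75    -0.20    -0.10]
  [  -0.20    -0.25     0.75    -0.35]
  [  -0.10    -0.20    -0.10     1.00]
Compute the cofactors C_ij = (−1)^(i+j)·(3×3 minor ij) of I−A; the adjugate is their transpose:
adj(I−A) = Cᵀ =
  [ 0.454750   0.236750   0.298500   0.173625]
  [ 0.271000   0.587500   0.309000   0.194000]
  [ 0.270750   0.340750   0.633500   0.282875]
  [ 0.126750   0.175250   0.155000   0.368375]
det(I−A) = Σ_j (I−A)_1j·C_1j = (0.95)(0.454750) + (-0.15)(0.271000) + (-0.35)(0.270750) + (-0.10)(0.126750) = 0.283925
(I − A)⁻¹ = adj(I−A) / det(I−A) ≈
  [   1.6017     0.8338     1.0513     0.6115]
  [   0.9545     2.0692     1.0883     0.6833]
  [   0.9536     1.2001     2.2312     0.9963]
  [   0.4464     0.6172     0.5459     1.2974]
First solve x = (I − A)⁻¹ d = adj(I−A)·d / det(I−A); in particular x_2 = (0.271000·320 + 0.587500·250 + 0.309000·260 + 0.194000·500) / 0.283925 = 410.935 / 0.283925 ≈ 1447.3364.
Intermediate flow from 3 to 2: z_32 = a_32 · x_2 = 0.25 × 410.935 / 0.283925 = 102.73375 / 0.283925 ≈ 361.83.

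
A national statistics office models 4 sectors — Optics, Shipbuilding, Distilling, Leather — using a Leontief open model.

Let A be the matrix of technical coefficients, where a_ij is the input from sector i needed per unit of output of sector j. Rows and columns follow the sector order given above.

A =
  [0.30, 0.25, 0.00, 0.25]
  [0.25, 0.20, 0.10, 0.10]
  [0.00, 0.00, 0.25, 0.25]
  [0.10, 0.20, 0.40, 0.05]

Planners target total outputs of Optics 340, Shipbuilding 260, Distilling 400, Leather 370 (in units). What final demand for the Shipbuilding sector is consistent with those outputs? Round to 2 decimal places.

d_S = 46.00

I − A =
  [   0.70    -0.25     0.00    -0.25]
  [  -0.25     0.80    -0.10    -0.10]
  [   0.00     0.00     0.75    -0.25]
  [  -0.10    -0.20    -0.40     0.95]
d = (I − A) x:
  d_O = (+0.70)·340 + (-0.25)·260 + (+0.00)·400 + (-0.25)·370 = 80.50
  d_S = (-0.25)·340 + (+0.80)·260 + (-0.10)·400 + (-0.10)·370 = 46.00
  d_D = (+0.00)·340 + (+0.00)·260 + (+0.75)·400 + (-0.25)·370 = 207.50
  d_L = (-0.10)·340 + (-0.20)·260 + (-0.40)·400 + (+0.95)·370 = 105.50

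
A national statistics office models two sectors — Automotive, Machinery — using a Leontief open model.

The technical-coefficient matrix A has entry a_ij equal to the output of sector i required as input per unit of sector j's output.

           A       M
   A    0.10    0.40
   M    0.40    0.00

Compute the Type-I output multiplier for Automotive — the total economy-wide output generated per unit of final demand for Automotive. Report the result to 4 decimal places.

I − A =
  [   0.90    -0.40]
  [  -0.40     1.00]
det(I−A) = (0.90)(1.00) − (-0.40)(-0.40) = 0.7400
adj(I−A) = [[1.00, 0.40], [0.40, 0.90]]
(I − A)⁻¹ = adj(I−A) / det(I−A) ≈
  [   1.35135     0.54054]
  [   0.54054     1.21622]
The output multiplier for sector j is the column-j sum of the Leontief inverse (I − A)⁻¹ = adj(I−A) / det(I−A).
Column A of adj(I−A): (1.00, 0.40); det(I−A) = 0.7400.
m_A = (1.00 + 0.40) / 0.7400 = 1.40 / 0.7400 ≈ 1.8919.

m_A = 1.8919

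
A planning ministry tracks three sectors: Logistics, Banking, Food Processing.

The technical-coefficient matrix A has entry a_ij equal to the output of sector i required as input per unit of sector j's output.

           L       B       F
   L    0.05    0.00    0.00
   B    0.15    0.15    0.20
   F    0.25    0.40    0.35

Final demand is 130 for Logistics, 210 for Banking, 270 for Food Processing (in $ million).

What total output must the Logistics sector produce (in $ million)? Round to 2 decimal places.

I − A =
  [   0.95     0.00     0.00]
  [  -0.15     0.85    -0.20]
  [  -0.25    -0.40     0.65]
Cofactors of I−A, C_ij = (−1)^(i+j)·(minor ij) (rows/columns in the sector order above):
  C_11 = (0.85)(0.65) − (-0.20)(-0.40) = 0.4725
  C_12 = −[(-0.15)(0.65) − (-0.20)(-0.25)] = 0.1475
  C_13 = (-0.15)(-0.40) − (0.85)(-0.25) = 0.2725
  C_21 = −[(0.00)(0.65) − (0.00)(-0.40)] = 0.0000
  C_22 = (0.95)(0.65) − (0.00)(-0.25) = 0.6175
  C_23 = −[(0.95)(-0.40) − (0.00)(-0.25)] = 0.3800
  C_31 = (0.00)(-0.20) − (0.00)(0.85) = 0.0000
  C_32 = −[(0.95)(-0.20) − (0.00)(-0.15)] = 0.1900
  C_33 = (0.95)(0.85) − (0.00)(-0.15) = 0.8075
det(I−A) = Σ_j (I−A)_1j·C_1j = (0.95)(0.4725) + (0.00)(0.1475) + (0.00)(0.2725) = 0.448875
adj(I−A) = Cᵀ =
  [ 0.4725   0.0000   0.0000]
  [ 0.1475   0.6175   0.1900]
  [ 0.2725   0.3800   0.8075]
(I − A)⁻¹ = adj(I−A) / det(I−A) ≈
  [   1.0526     0.0000     0.0000]
  [   0.3286     1.3757     0.4233]
  [   0.6071     0.8466     1.7989]
x = (I − A)⁻¹ d = adj(I−A)·d / det(I−A), with det(I−A) = 0.448875:
  x_L = (0.4725·130 + 0.0000·210 + 0.0000·270) / 0.448875 = 61.425 / 0.448875 ≈ 136.84
  x_B = (0.1475·130 + 0.6175·210 + 0.1900·270) / 0.448875 = 200.15 / 0.448875 ≈ 445.89
  x_F = (0.2725·130 + 0.3800·210 + 0.8075·270) / 0.448875 = 333.25 / 0.448875 ≈ 742.41

x_L = 136.84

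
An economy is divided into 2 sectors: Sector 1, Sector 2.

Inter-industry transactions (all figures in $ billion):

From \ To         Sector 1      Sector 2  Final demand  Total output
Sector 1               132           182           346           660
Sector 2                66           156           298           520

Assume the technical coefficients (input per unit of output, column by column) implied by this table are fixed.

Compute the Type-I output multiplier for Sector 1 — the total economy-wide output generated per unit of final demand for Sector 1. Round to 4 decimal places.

Technical coefficients a_ij = z_ij / X_j:
  a_11 = 132/660 = 0.20, a_21 = 66/660 = 0.10
  a_12 = 182/520 = 0.35, a_22 = 156/520 = 0.30
I − A =
  [   0.80    -0.35]
  [  -0.10     0.70]
det(I−A) = (0.80)(0.70) − (-0.35)(-0.10) = 0.5250
adj(I−A) = [[0.70, 0.35], [0.10, 0.80]]
(I − A)⁻¹ = adj(I−A) / det(I−A) ≈
  [   1.33333     0.66667]
  [   0.19048     1.52381]
The output multiplier for sector j is the column-j sum of the Leontief inverse (I − A)⁻¹ = adj(I−A) / det(I−A).
Column 1 of adj(I−A): (0.70, 0.10); det(I−A) = 0.5250.
m_1 = (0.70 + 0.10) / 0.5250 = 0.80 / 0.5250 ≈ 1.5238.

m_1 = 1.5238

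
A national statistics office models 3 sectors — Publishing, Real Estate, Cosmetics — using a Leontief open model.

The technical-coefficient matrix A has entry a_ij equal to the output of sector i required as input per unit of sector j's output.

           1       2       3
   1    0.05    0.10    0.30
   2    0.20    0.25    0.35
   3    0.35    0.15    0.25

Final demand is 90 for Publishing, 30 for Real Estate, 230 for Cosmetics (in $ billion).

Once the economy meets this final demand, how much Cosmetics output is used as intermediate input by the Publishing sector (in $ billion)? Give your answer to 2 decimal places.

z_31 = 103.53

I − A =
  [   0.95    -0.10    -0.30]
  [  -0.20     0.75    -0.35]
  [  -0.35    -0.15     0.75]
Cofactors of I−A, C_ij = (−1)^(i+j)·(minor ij) (rows/columns in the sector order above):
  C_11 = (0.75)(0.75) − (-0.35)(-0.15) = 0.5100
  C_12 = −[(-0.20)(0.75) − (-0.35)(-0.35)] = 0.2725
  C_13 = (-0.20)(-0.15) − (0.75)(-0.35) = 0.2925
  C_21 = −[(-0.10)(0.75) − (-0.30)(-0.15)] = 0.1200
  C_22 = (0.95)(0.75) − (-0.30)(-0.35) = 0.6075
  C_23 = −[(0.95)(-0.15) − (-0.10)(-0.35)] = 0.1775
  C_31 = (-0.10)(-0.35) − (-0.30)(0.75) = 0.2600
  C_32 = −[(0.95)(-0.35) − (-0.30)(-0.20)] = 0.3925
  C_33 = (0.95)(0.75) − (-0.10)(-0.20) = 0.6925
det(I−A) = Σ_j (I−A)_1j·C_1j = (0.95)(0.5100) + (-0.10)(0.2725) + (-0.30)(0.2925) = 0.3695
adj(I−A) = Cᵀ =
  [ 0.5100   0.1200   0.2600]
  [ 0.2725   0.6075   0.3925]
  [ 0.2925   0.1775   0.6925]
(I − A)⁻¹ = adj(I−A) / det(I−A) ≈
  [   1.3802     0.3248     0.7037]
  [   0.7375     1.6441     1.0622]
  [   0.7916     0.4804     1.8742]
First solve x = (I − A)⁻¹ d = adj(I−A)·d / det(I−A); in particular x_1 = (0.5100·90 + 0.1200·30 + 0.2600·230) / 0.3695 = 109.30 / 0.3695 ≈ 295.8051.
Intermediate flow from 3 to 1: z_31 = a_31 · x_1 = 0.35 × 109.30 / 0.3695 = 38.255 / 0.3695 ≈ 103.53.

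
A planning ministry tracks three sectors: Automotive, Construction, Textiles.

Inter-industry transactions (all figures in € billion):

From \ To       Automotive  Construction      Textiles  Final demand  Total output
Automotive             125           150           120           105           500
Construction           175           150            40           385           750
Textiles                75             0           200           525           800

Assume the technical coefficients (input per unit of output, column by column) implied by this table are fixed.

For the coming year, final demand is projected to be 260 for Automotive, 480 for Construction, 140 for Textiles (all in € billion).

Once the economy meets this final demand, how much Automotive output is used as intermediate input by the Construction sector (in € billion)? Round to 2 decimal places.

Technical coefficients a_ij = z_ij / X_j:
  a_11 = 125/500 = 0.25, a_21 = 175/500 = 0.35, a_31 = 75/500 = 0.15
  a_12 = 150/750 = 0.20, a_22 = 150/750 = 0.20, a_32 = 0/750 = 0.00
  a_13 = 120/800 = 0.15, a_23 = 40/800 = 0.05, a_33 = 200/800 = 0.25
I − A =
  [   0.75    -0.20    -0.15]
  [  -0.35     0.80    -0.05]
  [  -0.15     0.00     0.75]
Cofactors of I−A, C_ij = (−1)^(i+j)·(minor ij) (rows/columns in the sector order above):
  C_11 = (0.80)(0.75) − (-0.05)(0.00) = 0.6000
  C_12 = −[(-0.35)(0.75) − (-0.05)(-0.15)] = 0.2700
  C_13 = (-0.35)(0.00) − (0.80)(-0.15) = 0.1200
  C_21 = −[(-0.20)(0.75) − (-0.15)(0.00)] = 0.1500
  C_22 = (0.75)(0.75) − (-0.15)(-0.15) = 0.5400
  C_23 = −[(0.75)(0.00) − (-0.20)(-0.15)] = 0.0300
  C_31 = (-0.20)(-0.05) − (-0.15)(0.80) = 0.1300
  C_32 = −[(0.75)(-0.05) − (-0.15)(-0.35)] = 0.0900
  C_33 = (0.75)(0.80) − (-0.20)(-0.35) = 0.5300
det(I−A) = Σ_j (I−A)_1j·C_1j = (0.75)(0.6000) + (-0.20)(0.2700) + (-0.15)(0.1200) = 0.3780
adj(I−A) = Cᵀ =
  [ 0.6000   0.1500   0.1300]
  [ 0.2700   0.5400   0.0900]
  [ 0.1200   0.0300   0.5300]
(I − A)⁻¹ = adj(I−A) / det(I−A) ≈
  [   1.5873     0.3968     0.3439]
  [   0.7143     1.4286     0.2381]
  [   0.3175     0.0794     1.4021]
First solve x = (I − A)⁻¹ d = adj(I−A)·d / det(I−A); in particular x_2 = (0.2700·260 + 0.5400·480 + 0.0900·140) / 0.3780 = 342.00 / 0.3780 ≈ 904.7619.
Intermediate flow from 1 to 2: z_12 = a_12 · x_2 = 0.20 × 342.00 / 0.3780 = 68.40 / 0.3780 ≈ 180.95.

z_12 = 180.95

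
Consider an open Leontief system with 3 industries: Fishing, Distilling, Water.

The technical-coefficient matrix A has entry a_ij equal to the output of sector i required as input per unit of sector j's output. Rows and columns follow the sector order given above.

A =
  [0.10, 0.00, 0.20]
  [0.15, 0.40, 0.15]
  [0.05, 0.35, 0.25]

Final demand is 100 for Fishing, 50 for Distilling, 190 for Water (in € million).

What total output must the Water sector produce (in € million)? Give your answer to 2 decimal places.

x_W = 370.99

I − A =
  [   0.90     0.00    -0.20]
  [  -0.15     0.60    -0.15]
  [  -0.05    -0.35     0.75]
Cofactors of I−A, C_ij = (−1)^(i+j)·(minor ij) (rows/columns in the sector order above):
  C_11 = (0.60)(0.75) − (-0.15)(-0.35) = 0.3975
  C_12 = −[(-0.15)(0.75) − (-0.15)(-0.05)] = 0.1200
  C_13 = (-0.15)(-0.35) − (0.60)(-0.05) = 0.0825
  C_21 = −[(0.00)(0.75) − (-0.20)(-0.35)] = 0.0700
  C_22 = (0.90)(0.75) − (-0.20)(-0.05) = 0.6650
  C_23 = −[(0.90)(-0.35) − (0.00)(-0.05)] = 0.3150
  C_31 = (0.00)(-0.15) − (-0.20)(0.60) = 0.1200
  C_32 = −[(0.90)(-0.15) − (-0.20)(-0.15)] = 0.1650
  C_33 = (0.90)(0.60) − (0.00)(-0.15) = 0.5400
det(I−A) = Σ_j (I−A)_1j·C_1j = (0.90)(0.3975) + (0.00)(0.1200) + (-0.20)(0.0825) = 0.34125
adj(I−A) = Cᵀ =
  [ 0.3975   0.0700   0.1200]
  [ 0.1200   0.6650   0.1650]
  [ 0.0825   0.3150   0.5400]
(I − A)⁻¹ = adj(I−A) / det(I−A) ≈
  [   1.1648     0.2051     0.3516]
  [   0.3516     1.9487     0.4835]
  [   0.2418     0.9231     1.5824]
x = (I − A)⁻¹ d = adj(I−A)·d / det(I−A), with det(I−A) = 0.34125:
  x_F = (0.3975·100 + 0.0700·50 + 0.1200·190) / 0.34125 = 66.05 / 0.34125 ≈ 193.55
  x_D = (0.1200·100 + 0.6650·50 + 0.1650·190) / 0.34125 = 76.60 / 0.34125 ≈ 224.47
  x_W = (0.0825·100 + 0.3150·50 + 0.5400·190) / 0.34125 = 126.60 / 0.34125 ≈ 370.99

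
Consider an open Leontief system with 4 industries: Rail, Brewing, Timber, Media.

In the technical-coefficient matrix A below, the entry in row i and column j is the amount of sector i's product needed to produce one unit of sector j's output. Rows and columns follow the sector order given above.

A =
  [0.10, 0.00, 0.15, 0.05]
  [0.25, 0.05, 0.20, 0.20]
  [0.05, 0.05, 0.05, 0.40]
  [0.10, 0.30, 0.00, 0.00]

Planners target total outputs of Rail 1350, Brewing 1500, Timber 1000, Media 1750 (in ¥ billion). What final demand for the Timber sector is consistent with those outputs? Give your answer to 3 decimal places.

d_T = 107.500

I − A =
  [   0.90     0.00    -0.15    -0.05]
  [  -0.25     0.95    -0.20    -0.20]
  [  -0.05    -0.05     0.95    -0.40]
  [  -0.10    -0.30     0.00     1.00]
d = (I − A) x:
  d_R = (+0.90)·1350 + (+0.00)·1500 + (-0.15)·1000 + (-0.05)·1750 = 977.500
  d_B = (-0.25)·1350 + (+0.95)·1500 + (-0.20)·1000 + (-0.20)·1750 = 537.500
  d_T = (-0.05)·1350 + (-0.05)·1500 + (+0.95)·1000 + (-0.40)·1750 = 107.500
  d_M = (-0.10)·1350 + (-0.30)·1500 + (+0.00)·1000 + (+1.00)·1750 = 1165.000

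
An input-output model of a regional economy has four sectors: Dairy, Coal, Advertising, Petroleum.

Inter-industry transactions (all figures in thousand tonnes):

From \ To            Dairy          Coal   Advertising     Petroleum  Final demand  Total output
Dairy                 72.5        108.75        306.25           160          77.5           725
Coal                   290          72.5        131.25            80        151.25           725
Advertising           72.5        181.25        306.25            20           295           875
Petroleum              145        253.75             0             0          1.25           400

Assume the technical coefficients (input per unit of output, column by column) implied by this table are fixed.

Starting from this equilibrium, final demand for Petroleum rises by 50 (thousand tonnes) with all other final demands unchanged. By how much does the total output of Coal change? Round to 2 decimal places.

Δx_2 = 47.01

Technical coefficients a_ij = z_ij / X_j:
  a_11 = 72.5/725 = 0.10, a_21 = 290/725 = 0.40, a_31 = 72.5/725 = 0.10, a_41 = 145/725 = 0.20
  a_12 = 108.75/725 = 0.15, a_22 = 72.5/725 = 0.10, a_32 = 181.25/725 = 0.25, a_42 = 253.75/725 = 0.35
  a_13 = 306.25/875 = 0.35, a_23 = 131.25/875 = 0.15, a_33 = 306.25/875 = 0.35, a_43 = 0/875 = 0.00
  a_14 = 160/400 = 0.40, a_24 = 80/400 = 0.20, a_34 = 20/400 = 0.05, a_44 = 0/400 = 0.00
I − A =
  [   0.90    -0.15    -0.35    -0.40]
  [  -0.40     0.90    -0.15    -0.20]
  [  -0.10    -0.25     0.65    -0.05]
  [  -0.20    -0.35     0.00     1.00]
Compute the cofactors C_ij = (−1)^(i+j)·(3×3 minor ij) of I−A; the adjugate is their transpose:
adj(I−A) = Cᵀ =
  [ 0.499375   0.282125   0.334000   0.272875]
  [ 0.302500   0.494500   0.277000   0.233750]
  [ 0.209000   0.251250   0.553000   0.161500]
  [ 0.205750   0.229500   0.163750   0.385000]
det(I−A) = Σ_j (I−A)_1j·C_1j = (0.90)(0.499375) + (-0.15)(0.302500) + (-0.35)(0.209000) + (-0.40)(0.205750) = 0.2486125
(I − A)⁻¹ = adj(I−A) / det(I−A) ≈
  [   2.0086     1.1348     1.3435     1.0976]
  [   1.2168     1.9890     1.1142     0.9402]
  [   0.8407     1.0106     2.2243     0.6496]
  [   0.8276     0.9231     0.6587     1.5486]
Δx = (I − A)⁻¹ Δd with Δd having +50 in the Petroleum component and 0 elsewhere.
So Δx_2 = L_24 · (+50), where L_24 = adj(I−A)_24 / det(I−A) = 0.233750 / 0.2486125.
Δx_2 = 0.233750 × (+50) / 0.2486125 = 11.6875 / 0.2486125 ≈ 47.01.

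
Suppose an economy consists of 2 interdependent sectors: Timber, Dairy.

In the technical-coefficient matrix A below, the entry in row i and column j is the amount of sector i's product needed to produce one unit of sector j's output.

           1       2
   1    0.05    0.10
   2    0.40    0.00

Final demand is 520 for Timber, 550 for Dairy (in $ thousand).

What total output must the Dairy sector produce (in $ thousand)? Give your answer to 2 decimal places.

I − A =
  [   0.95    -0.10]
  [  -0.40     1.00]
det(I−A) = (0.95)(1.00) − (-0.10)(-0.40) = 0.9100
adj(I−A) = [[1.00, 0.10], [0.40, 0.95]]
(I − A)⁻¹ = adj(I−A) / det(I−A) ≈
  [   1.0989     0.1099]
  [   0.4396     1.0440]
x = (I − A)⁻¹ d = adj(I−A)·d / det(I−A), with det(I−A) = 0.9100:
  x_1 = (1.00·520 + 0.10·550) / 0.9100 = 575.00 / 0.9100 ≈ 631.87
  x_2 = (0.40·520 + 0.95·550) / 0.9100 = 730.50 / 0.9100 ≈ 802.75

x_2 = 802.75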